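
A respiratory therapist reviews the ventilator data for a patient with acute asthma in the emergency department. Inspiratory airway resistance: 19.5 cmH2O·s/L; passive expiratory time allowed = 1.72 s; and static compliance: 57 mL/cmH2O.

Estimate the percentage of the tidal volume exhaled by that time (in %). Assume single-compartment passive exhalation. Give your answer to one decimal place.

78.7

τ = R × C = 19.5 × 57 mL/cmH2O = 19.5 × 0.057 L/cmH2O = 1.112 s.
Passive exhalation: V(t)/V₀ = e^(−t/τ) = e^(−1.72/1.112) = 0.2129.
Fraction exhaled = 1 − 0.2129 = 0.7871 → 78.71%.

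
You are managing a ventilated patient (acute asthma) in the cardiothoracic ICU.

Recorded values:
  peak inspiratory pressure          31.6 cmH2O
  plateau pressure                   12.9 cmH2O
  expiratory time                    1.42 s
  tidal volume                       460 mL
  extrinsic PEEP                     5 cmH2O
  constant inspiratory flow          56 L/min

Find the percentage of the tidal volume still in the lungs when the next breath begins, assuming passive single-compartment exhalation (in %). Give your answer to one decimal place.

Flow: 56 L/min ÷ 60 = 0.9333 L/s.
R = (PIP − Pplat)/V̇ = (31.6 − 12.9) / 0.9333 = 18.7/0.9333 = 20.036 cmH2O·s/L.
C = Vt/(Pplat − PEEP) = 460.0 / (12.9 − 5) = 460.0/7.9 = 58.228 mL/cmH2O.
τ = R × C = 20.036 × 0.05823 L/cmH2O = 1.167 s.
Fraction remaining at end-expiration = e^(−Te/τ) = e^(−1.42/1.167) = 0.2962 → 29.62%.

29.6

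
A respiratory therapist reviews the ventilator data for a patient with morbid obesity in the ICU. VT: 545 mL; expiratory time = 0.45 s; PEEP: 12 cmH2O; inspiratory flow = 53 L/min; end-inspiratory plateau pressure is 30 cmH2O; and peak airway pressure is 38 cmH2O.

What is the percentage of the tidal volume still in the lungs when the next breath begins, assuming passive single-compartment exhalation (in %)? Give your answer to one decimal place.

Flow: 53 L/min ÷ 60 = 0.8833 L/s.
R = (PIP − Pplat)/V̇ = (38 − 30) / 0.8833 = 8.0/0.8833 = 9.057 cmH2O·s/L.
C = Vt/(Pplat − PEEP) = 545.0 / (30 − 12) = 545.0/18.0 = 30.278 mL/cmH2O.
τ = R × C = 9.057 × 0.03028 L/cmH2O = 0.2742 s.
Fraction remaining at end-expiration = e^(−Te/τ) = e^(−0.45/0.2742) = 0.1938 → 19.38%.

19.4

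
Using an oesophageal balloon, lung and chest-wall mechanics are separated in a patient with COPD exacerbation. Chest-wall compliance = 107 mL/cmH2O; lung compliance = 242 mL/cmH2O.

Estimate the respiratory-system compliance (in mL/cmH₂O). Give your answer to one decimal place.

74.2

Lung and chest wall are elastances in series: 1/Crs = 1/CL + 1/Ccw.
1/Crs = 1/242 + 1/107 = 0.01348.
Crs = 74.184 mL/cmH2O.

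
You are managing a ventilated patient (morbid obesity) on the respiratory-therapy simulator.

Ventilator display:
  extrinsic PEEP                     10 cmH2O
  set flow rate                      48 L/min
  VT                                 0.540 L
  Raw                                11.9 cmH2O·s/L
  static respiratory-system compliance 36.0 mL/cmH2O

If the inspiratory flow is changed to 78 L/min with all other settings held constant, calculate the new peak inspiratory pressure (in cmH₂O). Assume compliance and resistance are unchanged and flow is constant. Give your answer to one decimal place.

40.5

Flow: 48 L/min ÷ 60 = 0.8 L/s.
New flow: 78 L/min ÷ 60 = 1.3 L/s.
PIP = Vt/C + R·V̇ + PEEP (constant-flow equation of motion).
Only the resistive term changes: ΔPIP = R × ΔV̇ = 11.9 × (1.3 − 0.8) = 11.9 × 0.5 = 5.95 cmH2O.
Original PIP = 540/36.0 + 11.9×0.8 + 10 = 34.52 cmH2O; new PIP = 34.52 + (5.95) = 40.47 cmH2O.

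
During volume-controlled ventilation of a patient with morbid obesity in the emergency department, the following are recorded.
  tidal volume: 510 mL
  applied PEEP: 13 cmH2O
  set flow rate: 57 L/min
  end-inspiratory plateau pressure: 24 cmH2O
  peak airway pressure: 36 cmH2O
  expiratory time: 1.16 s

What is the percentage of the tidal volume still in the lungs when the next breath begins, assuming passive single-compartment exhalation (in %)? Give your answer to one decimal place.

Flow: 57 L/min ÷ 60 = 0.95 L/s.
R = (PIP − Pplat)/V̇ = (36 − 24) / 0.95 = 12.0/0.95 = 12.632 cmH2O·s/L.
C = Vt/(Pplat − PEEP) = 510.0 / (24 − 13) = 510.0/11.0 = 46.364 mL/cmH2O.
τ = R × C = 12.632 × 0.04636 L/cmH2O = 0.5856 s.
Fraction remaining at end-expiration = e^(−Te/τ) = e^(−1.16/0.5856) = 0.1379 → 13.79%.

13.8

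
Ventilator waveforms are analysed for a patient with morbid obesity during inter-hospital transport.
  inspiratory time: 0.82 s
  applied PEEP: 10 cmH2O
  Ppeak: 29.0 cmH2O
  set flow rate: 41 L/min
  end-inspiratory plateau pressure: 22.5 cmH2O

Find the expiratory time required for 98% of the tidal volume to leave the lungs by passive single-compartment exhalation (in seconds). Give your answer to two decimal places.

Flow: 41 L/min ÷ 60 = 0.6833 L/s.
Vt = flow × Ti = 0.6833 L/s × 0.82 s × 1000 mL/L = 560.31 mL.
R = (PIP − Pplat)/V̇ = (29.0 − 22.5) / 0.6833 = 6.5/0.6833 = 9.513 cmH2O·s/L.
C = Vt/(Pplat − PEEP) = 560.31 / (22.5 − 10) = 560.31/12.5 = 44.825 mL/cmH2O.
τ = R × C = 9.513 × 0.04483 L/cmH2O = 0.4265 s.
t = −τ·ln(1 − 0.98) = −0.4265·ln(0.02) = 1.668 s.

1.67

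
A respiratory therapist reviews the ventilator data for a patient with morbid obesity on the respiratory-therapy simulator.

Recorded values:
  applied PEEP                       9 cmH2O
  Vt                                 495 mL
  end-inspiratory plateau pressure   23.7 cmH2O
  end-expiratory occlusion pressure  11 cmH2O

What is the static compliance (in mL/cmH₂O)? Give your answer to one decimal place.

39.0

End-expiratory occlusion gives total PEEP = 11 cmH2O (intrinsic PEEP = 11 − 9 = 2). Use total PEEP for the elastic gradient.
Cstat = Vt / (Pplat − PEEPtotal) = 495 / (23.7 − 11) = 495 / 12.7 = 38.976 mL/cmH2O.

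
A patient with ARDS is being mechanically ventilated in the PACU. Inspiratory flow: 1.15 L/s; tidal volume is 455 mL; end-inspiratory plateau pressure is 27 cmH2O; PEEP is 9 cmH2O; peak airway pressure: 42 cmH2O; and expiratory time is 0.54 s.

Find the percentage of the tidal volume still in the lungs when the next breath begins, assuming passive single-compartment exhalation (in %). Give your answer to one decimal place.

R = (PIP − Pplat)/V̇ = (42 − 27) / 1.15 = 15.0/1.15 = 13.043 cmH2O·s/L.
C = Vt/(Pplat − PEEP) = 455.0 / (27 − 9) = 455.0/18.0 = 25.278 mL/cmH2O.
τ = R × C = 13.043 × 0.02528 L/cmH2O = 0.3297 s.
Fraction remaining at end-expiration = e^(−Te/τ) = e^(−0.54/0.3297) = 0.1944 → 19.44%.

19.4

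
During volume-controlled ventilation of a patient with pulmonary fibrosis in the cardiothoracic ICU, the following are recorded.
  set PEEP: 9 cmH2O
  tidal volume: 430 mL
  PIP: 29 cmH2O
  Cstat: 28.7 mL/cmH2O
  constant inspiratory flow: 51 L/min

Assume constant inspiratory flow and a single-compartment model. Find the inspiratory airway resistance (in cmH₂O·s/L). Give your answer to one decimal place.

Flow: 51 L/min ÷ 60 = 0.85 L/s.
Equation of motion (constant flow): PIP = Vt/C + R·V̇ + PEEP.
R·V̇ = PIP − Vt/C − PEEP = 29 − 430/28.7 − 9 = 29 − 14.983 − 9 = 5.017 cmH2O.
R = 5.017 / 0.85 = 5.902 cmH2O·s/L.

5.9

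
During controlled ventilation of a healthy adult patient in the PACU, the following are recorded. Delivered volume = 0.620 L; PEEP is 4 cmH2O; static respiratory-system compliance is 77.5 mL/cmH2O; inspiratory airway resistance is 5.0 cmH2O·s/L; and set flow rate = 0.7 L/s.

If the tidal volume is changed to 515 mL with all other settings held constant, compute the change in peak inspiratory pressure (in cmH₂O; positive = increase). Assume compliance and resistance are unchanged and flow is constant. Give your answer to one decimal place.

-1.4

PIP = Vt/C + R·V̇ + PEEP (constant-flow equation of motion).
Only the elastic term changes: ΔPIP = ΔVt / C = (515 − 620) / 77.5 = -1.355 cmH2O.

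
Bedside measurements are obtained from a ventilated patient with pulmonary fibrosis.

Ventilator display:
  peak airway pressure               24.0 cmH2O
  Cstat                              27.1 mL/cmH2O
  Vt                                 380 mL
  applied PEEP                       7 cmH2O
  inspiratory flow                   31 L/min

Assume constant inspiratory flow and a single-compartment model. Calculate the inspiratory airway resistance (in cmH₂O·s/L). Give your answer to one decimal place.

Flow: 31 L/min ÷ 60 = 0.5167 L/s.
Equation of motion (constant flow): PIP = Vt/C + R·V̇ + PEEP.
R·V̇ = PIP − Vt/C − PEEP = 24.0 − 380/27.1 − 7 = 24.0 − 14.022 − 7 = 2.978 cmH2O.
R = 2.978 / 0.5167 = 5.763 cmH2O·s/L.

5.8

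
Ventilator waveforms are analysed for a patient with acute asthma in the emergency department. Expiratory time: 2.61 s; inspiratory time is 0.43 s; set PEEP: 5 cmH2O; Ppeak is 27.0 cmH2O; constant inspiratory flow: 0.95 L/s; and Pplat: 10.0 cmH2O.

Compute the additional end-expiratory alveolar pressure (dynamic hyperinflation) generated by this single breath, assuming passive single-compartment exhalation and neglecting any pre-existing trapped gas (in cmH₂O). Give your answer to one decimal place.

0.8

Vt = flow × Ti = 0.95 L/s × 0.43 s × 1000 mL/L = 408.5 mL.
R = (PIP − Pplat)/V̇ = (27.0 − 10.0) / 0.95 = 17.0/0.95 = 17.895 cmH2O·s/L.
C = Vt/(Pplat − PEEP) = 408.5 / (10.0 − 5) = 408.5/5.0 = 81.7 mL/cmH2O.
τ = R × C = 17.895 × 0.0817 L/cmH2O = 1.462 s.
Fraction remaining = e^(−Te/τ) = e^(−2.61/1.462) = 0.1678; trapped volume = 408.5 × 0.1678 = 68.546 mL.
Additional alveolar pressure from trapping ≈ V_trapped / C = 68.546 / 81.7 = 0.839 cmH2O.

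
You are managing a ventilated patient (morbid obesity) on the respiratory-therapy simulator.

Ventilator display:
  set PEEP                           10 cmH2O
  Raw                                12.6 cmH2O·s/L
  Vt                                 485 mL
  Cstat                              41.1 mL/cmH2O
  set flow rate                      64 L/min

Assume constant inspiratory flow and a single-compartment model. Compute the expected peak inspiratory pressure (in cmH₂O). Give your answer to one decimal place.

Flow: 64 L/min ÷ 60 = 1.0667 L/s.
Equation of motion (constant flow): PIP = Vt/C + R·V̇ + PEEP.
PIP = 485/41.1 + 12.6×1.0667 + 10 = 11.8 + 13.44 + 10 = 35.24 cmH2O.

35.2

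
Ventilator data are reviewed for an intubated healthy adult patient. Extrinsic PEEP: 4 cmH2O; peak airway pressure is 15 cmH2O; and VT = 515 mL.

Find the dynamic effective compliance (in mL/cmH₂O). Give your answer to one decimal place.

46.8

Dynamic compliance = Vt / (PIP − PEEP) = 515 / (15 − 4) = 515 / 11.0 = 46.818 mL/cmH2O.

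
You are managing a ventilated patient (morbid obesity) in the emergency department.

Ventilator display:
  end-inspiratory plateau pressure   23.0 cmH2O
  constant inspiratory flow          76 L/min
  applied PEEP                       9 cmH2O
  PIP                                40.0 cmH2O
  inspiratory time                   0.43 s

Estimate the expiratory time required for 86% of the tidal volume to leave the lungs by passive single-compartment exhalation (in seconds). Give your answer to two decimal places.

Flow: 76 L/min ÷ 60 = 1.2667 L/s.
Vt = flow × Ti = 1.2667 L/s × 0.43 s × 1000 mL/L = 544.68 mL.
R = (PIP − Pplat)/V̇ = (40.0 − 23.0) / 1.2667 = 17.0/1.2667 = 13.421 cmH2O·s/L.
C = Vt/(Pplat − PEEP) = 544.68 / (23.0 − 9) = 544.68/14.0 = 38.906 mL/cmH2O.
τ = R × C = 13.421 × 0.03891 L/cmH2O = 0.5222 s.
t = −τ·ln(1 − 0.86) = −0.5222·ln(0.14) = 1.027 s.

1.03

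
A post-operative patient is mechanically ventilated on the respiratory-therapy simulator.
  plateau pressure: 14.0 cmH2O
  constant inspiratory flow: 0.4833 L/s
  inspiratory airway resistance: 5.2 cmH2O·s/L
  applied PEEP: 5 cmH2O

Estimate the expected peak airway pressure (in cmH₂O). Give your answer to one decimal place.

PIP = Pplat + Raw × flow = 14.0 + 5.2 × 0.4833 = 14.0 + 2.513 = 16.513 cmH2O.

16.5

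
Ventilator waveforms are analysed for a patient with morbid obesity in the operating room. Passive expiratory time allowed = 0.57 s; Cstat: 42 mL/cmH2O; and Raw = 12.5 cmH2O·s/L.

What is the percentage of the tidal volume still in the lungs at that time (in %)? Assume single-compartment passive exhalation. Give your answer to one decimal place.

τ = R × C = 12.5 × 42 mL/cmH2O = 12.5 × 0.042 L/cmH2O = 0.525 s.
Passive exhalation: V(t)/V₀ = e^(−t/τ) = e^(−0.57/0.525) = 0.3377.
Fraction remaining = 0.3377 → 33.77%.

33.8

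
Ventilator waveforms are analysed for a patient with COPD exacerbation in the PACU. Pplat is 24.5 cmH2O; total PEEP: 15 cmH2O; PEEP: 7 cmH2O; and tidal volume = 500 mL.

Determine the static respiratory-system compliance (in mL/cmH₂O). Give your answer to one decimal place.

End-expiratory occlusion gives total PEEP = 15 cmH2O (intrinsic PEEP = 15 − 7 = 8). Use total PEEP for the elastic gradient.
Cstat = Vt / (Pplat − PEEPtotal) = 500 / (24.5 − 15) = 500 / 9.5 = 52.632 mL/cmH2O.

52.6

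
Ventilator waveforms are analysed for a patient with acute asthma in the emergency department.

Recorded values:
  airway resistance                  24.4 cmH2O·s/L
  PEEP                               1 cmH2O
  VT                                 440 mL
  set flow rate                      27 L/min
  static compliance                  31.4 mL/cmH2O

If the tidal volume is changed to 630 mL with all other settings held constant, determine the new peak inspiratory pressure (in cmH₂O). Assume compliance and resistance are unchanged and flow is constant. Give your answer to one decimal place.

Flow: 27 L/min ÷ 60 = 0.45 L/s.
PIP = Vt/C + R·V̇ + PEEP (constant-flow equation of motion).
Only the elastic term changes: ΔPIP = ΔVt / C = (630 − 440) / 31.4 = 6.051 cmH2O.
Original PIP = 440/31.4 + 24.4×0.45 + 1 = 25.993 cmH2O; new PIP = 25.993 + (6.051) = 32.044 cmH2O.

32.0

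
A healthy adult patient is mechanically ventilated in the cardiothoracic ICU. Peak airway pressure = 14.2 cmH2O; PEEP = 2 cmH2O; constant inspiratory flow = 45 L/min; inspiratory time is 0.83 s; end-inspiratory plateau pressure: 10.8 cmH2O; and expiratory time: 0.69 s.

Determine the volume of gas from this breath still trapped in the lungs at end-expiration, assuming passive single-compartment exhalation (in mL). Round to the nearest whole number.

72

Flow: 45 L/min ÷ 60 = 0.75 L/s.
Vt = flow × Ti = 0.75 L/s × 0.83 s × 1000 mL/L = 622.5 mL.
R = (PIP − Pplat)/V̇ = (14.2 − 10.8) / 0.75 = 3.4/0.75 = 4.533 cmH2O·s/L.
C = Vt/(Pplat − PEEP) = 622.5 / (10.8 − 2) = 622.5/8.8 = 70.739 mL/cmH2O.
τ = R × C = 4.533 × 0.07074 L/cmH2O = 0.3207 s.
Fraction remaining = e^(−Te/τ) = e^(−0.69/0.3207) = 0.1163.
Trapped volume = 622.5 × 0.1163 = 72.397 mL.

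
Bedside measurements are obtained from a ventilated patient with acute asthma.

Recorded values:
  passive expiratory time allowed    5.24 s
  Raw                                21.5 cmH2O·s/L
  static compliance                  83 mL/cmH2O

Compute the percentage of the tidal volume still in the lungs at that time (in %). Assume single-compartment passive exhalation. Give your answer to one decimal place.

τ = R × C = 21.5 × 83 mL/cmH2O = 21.5 × 0.083 L/cmH2O = 1.785 s.
Passive exhalation: V(t)/V₀ = e^(−t/τ) = e^(−5.24/1.785) = 0.0531.
Fraction remaining = 0.0531 → 5.31%.

5.3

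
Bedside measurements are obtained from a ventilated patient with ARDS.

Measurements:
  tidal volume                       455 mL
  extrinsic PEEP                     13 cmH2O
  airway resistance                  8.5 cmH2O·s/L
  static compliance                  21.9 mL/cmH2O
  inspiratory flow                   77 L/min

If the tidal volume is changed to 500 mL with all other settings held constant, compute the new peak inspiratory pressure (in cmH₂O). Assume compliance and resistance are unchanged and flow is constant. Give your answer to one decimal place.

46.7

Flow: 77 L/min ÷ 60 = 1.2833 L/s.
PIP = Vt/C + R·V̇ + PEEP (constant-flow equation of motion).
Only the elastic term changes: ΔPIP = ΔVt / C = (500 − 455) / 21.9 = 2.055 cmH2O.
Original PIP = 455/21.9 + 8.5×1.2833 + 13 = 44.684 cmH2O; new PIP = 44.684 + (2.055) = 46.739 cmH2O.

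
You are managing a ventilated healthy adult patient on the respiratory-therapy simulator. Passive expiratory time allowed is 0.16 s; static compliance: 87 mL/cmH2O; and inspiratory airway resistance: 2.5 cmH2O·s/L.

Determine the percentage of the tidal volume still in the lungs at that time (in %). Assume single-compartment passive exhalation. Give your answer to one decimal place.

47.9

τ = R × C = 2.5 × 87 mL/cmH2O = 2.5 × 0.087 L/cmH2O = 0.2175 s.
Passive exhalation: V(t)/V₀ = e^(−t/τ) = e^(−0.16/0.2175) = 0.4792.
Fraction remaining = 0.4792 → 47.92%.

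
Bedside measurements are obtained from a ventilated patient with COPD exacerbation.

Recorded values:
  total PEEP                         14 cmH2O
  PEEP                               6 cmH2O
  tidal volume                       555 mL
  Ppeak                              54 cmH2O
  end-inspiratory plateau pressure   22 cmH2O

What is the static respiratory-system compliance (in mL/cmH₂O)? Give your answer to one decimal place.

69.4

End-expiratory occlusion gives total PEEP = 14 cmH2O (intrinsic PEEP = 14 − 6 = 8). Use total PEEP for the elastic gradient.
Cstat = Vt / (Pplat − PEEPtotal) = 555 / (22 − 14) = 555 / 8.0 = 69.375 mL/cmH2O.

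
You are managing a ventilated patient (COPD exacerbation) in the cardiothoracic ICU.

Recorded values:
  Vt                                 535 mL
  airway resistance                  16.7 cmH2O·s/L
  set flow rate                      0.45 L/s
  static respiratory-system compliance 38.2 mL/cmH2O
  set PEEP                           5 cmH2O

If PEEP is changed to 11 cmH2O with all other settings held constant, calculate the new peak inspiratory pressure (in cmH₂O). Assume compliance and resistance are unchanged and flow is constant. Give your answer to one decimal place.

PIP = Vt/C + R·V̇ + PEEP (constant-flow equation of motion).
Only the baseline term changes: ΔPIP = ΔPEEP = 11 − 5 = 6.0 cmH2O.
Original PIP = 535/38.2 + 16.7×0.45 + 5 = 26.52 cmH2O; new PIP = 26.52 + (6.0) = 32.52 cmH2O.

32.5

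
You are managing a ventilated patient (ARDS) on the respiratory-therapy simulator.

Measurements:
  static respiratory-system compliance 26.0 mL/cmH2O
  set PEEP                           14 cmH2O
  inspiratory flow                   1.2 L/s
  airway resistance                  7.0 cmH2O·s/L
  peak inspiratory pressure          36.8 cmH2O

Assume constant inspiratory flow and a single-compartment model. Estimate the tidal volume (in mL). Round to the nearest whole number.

Equation of motion (constant flow): PIP = Vt/C + R·V̇ + PEEP.
Vt/C = PIP − R·V̇ − PEEP = 36.8 − 8.4 − 14 = 14.4 cmH2O.
Vt = C × 14.4 = 26.0 × 14.4 = 374.4 mL.

374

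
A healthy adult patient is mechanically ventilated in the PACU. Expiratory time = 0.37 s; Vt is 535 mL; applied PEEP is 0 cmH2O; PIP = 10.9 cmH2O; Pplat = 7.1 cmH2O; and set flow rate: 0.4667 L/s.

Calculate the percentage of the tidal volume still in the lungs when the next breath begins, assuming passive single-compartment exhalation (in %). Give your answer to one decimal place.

54.7

R = (PIP − Pplat)/V̇ = (10.9 − 7.1) / 0.4667 = 3.8/0.4667 = 8.142 cmH2O·s/L.
C = Vt/(Pplat − PEEP) = 535.0 / (7.1 − 0) = 535.0/7.1 = 75.352 mL/cmH2O.
τ = R × C = 8.142 × 0.07535 L/cmH2O = 0.6135 s.
Fraction remaining at end-expiration = e^(−Te/τ) = e^(−0.37/0.6135) = 0.5471 → 54.71%.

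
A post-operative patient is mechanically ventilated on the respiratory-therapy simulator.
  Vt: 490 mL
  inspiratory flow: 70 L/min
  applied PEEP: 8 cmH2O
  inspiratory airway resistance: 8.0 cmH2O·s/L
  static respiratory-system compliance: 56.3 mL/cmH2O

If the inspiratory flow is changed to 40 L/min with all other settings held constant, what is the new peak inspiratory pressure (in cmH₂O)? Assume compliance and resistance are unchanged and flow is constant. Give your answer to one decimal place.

Flow: 70 L/min ÷ 60 = 1.1667 L/s.
New flow: 40 L/min ÷ 60 = 0.6667 L/s.
PIP = Vt/C + R·V̇ + PEEP (constant-flow equation of motion).
Only the resistive term changes: ΔPIP = R × ΔV̇ = 8.0 × (0.6667 − 1.1667) = 8.0 × -0.5 = -4.0 cmH2O.
Original PIP = 490/56.3 + 8.0×1.1667 + 8 = 26.037 cmH2O; new PIP = 26.037 + (-4.0) = 22.037 cmH2O.

22.0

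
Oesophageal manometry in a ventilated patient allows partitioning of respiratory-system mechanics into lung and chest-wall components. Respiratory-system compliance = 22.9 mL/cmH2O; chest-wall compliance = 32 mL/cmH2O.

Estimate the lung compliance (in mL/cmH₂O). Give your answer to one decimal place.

1/CL = 1/Crs − 1/Ccw.
1/CL = 1/22.9 − 1/32 = 0.01242.
CL = 80.515 mL/cmH2O.

80.5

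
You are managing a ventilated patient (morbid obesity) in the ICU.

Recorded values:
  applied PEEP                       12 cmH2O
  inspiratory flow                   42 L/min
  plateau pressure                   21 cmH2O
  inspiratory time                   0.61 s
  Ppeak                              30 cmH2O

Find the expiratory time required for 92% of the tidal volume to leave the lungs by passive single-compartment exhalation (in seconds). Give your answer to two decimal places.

1.54

Flow: 42 L/min ÷ 60 = 0.7 L/s.
Vt = flow × Ti = 0.7 L/s × 0.61 s × 1000 mL/L = 427.0 mL.
R = (PIP − Pplat)/V̇ = (30 − 21) / 0.7 = 9.0/0.7 = 12.857 cmH2O·s/L.
C = Vt/(Pplat − PEEP) = 427.0 / (21 − 12) = 427.0/9.0 = 47.444 mL/cmH2O.
τ = R × C = 12.857 × 0.04744 L/cmH2O = 0.6099 s.
t = −τ·ln(1 − 0.92) = −0.6099·ln(0.08) = 1.54 s.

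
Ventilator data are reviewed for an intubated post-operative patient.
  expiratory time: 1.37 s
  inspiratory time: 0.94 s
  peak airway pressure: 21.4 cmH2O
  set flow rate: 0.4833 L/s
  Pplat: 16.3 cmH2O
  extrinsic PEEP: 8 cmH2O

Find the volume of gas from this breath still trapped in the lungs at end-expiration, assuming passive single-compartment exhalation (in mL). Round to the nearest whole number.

42

Vt = flow × Ti = 0.4833 L/s × 0.94 s × 1000 mL/L = 454.3 mL.
R = (PIP − Pplat)/V̇ = (21.4 − 16.3) / 0.4833 = 5.1/0.4833 = 10.552 cmH2O·s/L.
C = Vt/(Pplat − PEEP) = 454.3 / (16.3 − 8) = 454.3/8.3 = 54.735 mL/cmH2O.
τ = R × C = 10.552 × 0.05474 L/cmH2O = 0.5776 s.
Fraction remaining = e^(−Te/τ) = e^(−1.37/0.5776) = 0.0933.
Trapped volume = 454.3 × 0.0933 = 42.386 mL.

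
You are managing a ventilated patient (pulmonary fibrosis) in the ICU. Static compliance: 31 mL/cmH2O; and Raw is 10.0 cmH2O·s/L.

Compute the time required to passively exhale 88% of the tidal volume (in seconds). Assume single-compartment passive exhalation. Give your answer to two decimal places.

0.66

τ = R × C = 10.0 × 31 mL/cmH2O = 10.0 × 0.031 L/cmH2O = 0.31 s.
Exhaled fraction f = 1 − e^(−t/τ) → t = −τ·ln(1 − f) = −0.31·ln(0.12) = 0.6573 s.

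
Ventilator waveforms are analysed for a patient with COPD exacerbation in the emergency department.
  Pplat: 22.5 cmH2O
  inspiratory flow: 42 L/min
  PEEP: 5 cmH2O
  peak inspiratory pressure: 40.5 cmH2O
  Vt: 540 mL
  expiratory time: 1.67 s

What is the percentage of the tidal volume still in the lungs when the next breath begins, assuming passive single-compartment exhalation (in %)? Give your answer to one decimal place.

12.2

Flow: 42 L/min ÷ 60 = 0.7 L/s.
R = (PIP − Pplat)/V̇ = (40.5 − 22.5) / 0.7 = 18.0/0.7 = 25.714 cmH2O·s/L.
C = Vt/(Pplat − PEEP) = 540.0 / (22.5 − 5) = 540.0/17.5 = 30.857 mL/cmH2O.
τ = R × C = 25.714 × 0.03086 L/cmH2O = 0.7935 s.
Fraction remaining at end-expiration = e^(−Te/τ) = e^(−1.67/0.7935) = 0.1219 → 12.19%.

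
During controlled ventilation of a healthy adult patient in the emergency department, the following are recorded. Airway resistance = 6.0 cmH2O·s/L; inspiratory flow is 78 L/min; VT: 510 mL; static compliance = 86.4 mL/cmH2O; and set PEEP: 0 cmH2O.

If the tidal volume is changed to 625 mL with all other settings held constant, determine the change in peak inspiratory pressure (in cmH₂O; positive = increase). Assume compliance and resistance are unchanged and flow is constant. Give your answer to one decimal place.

PIP = Vt/C + R·V̇ + PEEP (constant-flow equation of motion).
Only the elastic term changes: ΔPIP = ΔVt / C = (625 − 510) / 86.4 = 1.331 cmH2O.

1.3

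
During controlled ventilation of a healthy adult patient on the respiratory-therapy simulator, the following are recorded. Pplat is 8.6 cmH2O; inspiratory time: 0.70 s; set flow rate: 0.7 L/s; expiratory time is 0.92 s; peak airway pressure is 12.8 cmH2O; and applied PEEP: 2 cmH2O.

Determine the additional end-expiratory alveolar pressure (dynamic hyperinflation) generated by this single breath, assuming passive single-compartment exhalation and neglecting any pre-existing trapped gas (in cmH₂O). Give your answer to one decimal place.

Vt = flow × Ti = 0.7 L/s × 0.70 s × 1000 mL/L = 490.0 mL.
R = (PIP − Pplat)/V̇ = (12.8 − 8.6) / 0.7 = 4.2/0.7 = 6.0 cmH2O·s/L.
C = Vt/(Pplat − PEEP) = 490.0 / (8.6 − 2) = 490.0/6.6 = 74.242 mL/cmH2O.
τ = R × C = 6.0 × 0.07424 L/cmH2O = 0.4454 s.
Fraction remaining = e^(−Te/τ) = e^(−0.92/0.4454) = 0.1267; trapped volume = 490.0 × 0.1267 = 62.083 mL.
Additional alveolar pressure from trapping ≈ V_trapped / C = 62.083 / 74.242 = 0.8362 cmH2O.

0.8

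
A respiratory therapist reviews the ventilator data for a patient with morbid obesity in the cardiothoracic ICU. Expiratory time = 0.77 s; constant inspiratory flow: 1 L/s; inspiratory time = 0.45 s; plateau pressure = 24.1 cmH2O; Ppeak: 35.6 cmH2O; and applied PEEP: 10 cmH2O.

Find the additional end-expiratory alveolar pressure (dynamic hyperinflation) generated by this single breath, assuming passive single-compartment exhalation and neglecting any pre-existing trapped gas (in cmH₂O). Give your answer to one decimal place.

Vt = flow × Ti = 1 L/s × 0.45 s × 1000 mL/L = 450.0 mL.
R = (PIP − Pplat)/V̇ = (35.6 − 24.1) / 1 = 11.5/1 = 11.5 cmH2O·s/L.
C = Vt/(Pplat − PEEP) = 450.0 / (24.1 − 10) = 450.0/14.1 = 31.915 mL/cmH2O.
τ = R × C = 11.5 × 0.03192 L/cmH2O = 0.3671 s.
Fraction remaining = e^(−Te/τ) = e^(−0.77/0.3671) = 0.1228; trapped volume = 450.0 × 0.1228 = 55.26 mL.
Additional alveolar pressure from trapping ≈ V_trapped / C = 55.26 / 31.915 = 1.731 cmH2O.

1.7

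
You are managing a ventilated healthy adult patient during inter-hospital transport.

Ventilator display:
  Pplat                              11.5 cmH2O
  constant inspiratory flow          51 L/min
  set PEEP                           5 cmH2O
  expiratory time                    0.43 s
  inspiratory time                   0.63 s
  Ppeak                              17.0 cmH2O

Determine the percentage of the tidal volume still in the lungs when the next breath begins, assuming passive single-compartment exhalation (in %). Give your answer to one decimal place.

44.6

Flow: 51 L/min ÷ 60 = 0.85 L/s.
Vt = flow × Ti = 0.85 L/s × 0.63 s × 1000 mL/L = 535.5 mL.
R = (PIP − Pplat)/V̇ = (17.0 − 11.5) / 0.85 = 5.5/0.85 = 6.471 cmH2O·s/L.
C = Vt/(Pplat − PEEP) = 535.5 / (11.5 − 5) = 535.5/6.5 = 82.385 mL/cmH2O.
τ = R × C = 6.471 × 0.08239 L/cmH2O = 0.5331 s.
Fraction remaining at end-expiration = e^(−Te/τ) = e^(−0.43/0.5331) = 0.4464 → 44.64%.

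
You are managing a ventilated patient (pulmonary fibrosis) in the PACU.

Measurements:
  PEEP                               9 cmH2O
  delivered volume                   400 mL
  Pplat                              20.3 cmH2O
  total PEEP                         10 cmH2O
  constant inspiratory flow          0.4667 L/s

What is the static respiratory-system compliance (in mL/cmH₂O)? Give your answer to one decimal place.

End-expiratory occlusion gives total PEEP = 10 cmH2O (intrinsic PEEP = 10 − 9 = 1). Use total PEEP for the elastic gradient.
Cstat = Vt / (Pplat − PEEPtotal) = 400 / (20.3 − 10) = 400 / 10.3 = 38.835 mL/cmH2O.

38.8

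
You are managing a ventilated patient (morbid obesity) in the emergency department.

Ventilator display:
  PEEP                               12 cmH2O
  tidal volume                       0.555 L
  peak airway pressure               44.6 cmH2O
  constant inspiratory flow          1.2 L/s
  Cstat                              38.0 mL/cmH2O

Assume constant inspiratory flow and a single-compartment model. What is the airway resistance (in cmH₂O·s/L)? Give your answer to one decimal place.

Equation of motion (constant flow): PIP = Vt/C + R·V̇ + PEEP.
R·V̇ = PIP − Vt/C − PEEP = 44.6 − 555/38.0 − 12 = 44.6 − 14.605 − 12 = 17.995 cmH2O.
R = 17.995 / 1.2 = 14.996 cmH2O·s/L.

15.0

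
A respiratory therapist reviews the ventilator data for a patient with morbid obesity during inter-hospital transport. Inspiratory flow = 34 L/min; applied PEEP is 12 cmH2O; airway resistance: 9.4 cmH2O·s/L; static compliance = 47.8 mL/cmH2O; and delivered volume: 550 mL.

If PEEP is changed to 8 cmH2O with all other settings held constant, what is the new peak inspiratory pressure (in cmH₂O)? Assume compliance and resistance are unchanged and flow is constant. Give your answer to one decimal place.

24.8

Flow: 34 L/min ÷ 60 = 0.5667 L/s.
PIP = Vt/C + R·V̇ + PEEP (constant-flow equation of motion).
Only the baseline term changes: ΔPIP = ΔPEEP = 8 − 12 = -4.0 cmH2O.
Original PIP = 550/47.8 + 9.4×0.5667 + 12 = 28.833 cmH2O; new PIP = 28.833 + (-4.0) = 24.833 cmH2O.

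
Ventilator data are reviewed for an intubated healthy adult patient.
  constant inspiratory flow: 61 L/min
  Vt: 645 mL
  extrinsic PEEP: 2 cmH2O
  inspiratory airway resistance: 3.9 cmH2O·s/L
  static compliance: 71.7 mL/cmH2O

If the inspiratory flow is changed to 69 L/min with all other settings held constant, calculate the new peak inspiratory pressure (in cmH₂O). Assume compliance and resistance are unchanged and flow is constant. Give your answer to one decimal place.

15.5

Flow: 61 L/min ÷ 60 = 1.0167 L/s.
New flow: 69 L/min ÷ 60 = 1.15 L/s.
PIP = Vt/C + R·V̇ + PEEP (constant-flow equation of motion).
Only the resistive term changes: ΔPIP = R × ΔV̇ = 3.9 × (1.15 − 1.0167) = 3.9 × 0.1333 = 0.5199 cmH2O.
Original PIP = 645/71.7 + 3.9×1.0167 + 2 = 14.961 cmH2O; new PIP = 14.961 + (0.5199) = 15.481 cmH2O.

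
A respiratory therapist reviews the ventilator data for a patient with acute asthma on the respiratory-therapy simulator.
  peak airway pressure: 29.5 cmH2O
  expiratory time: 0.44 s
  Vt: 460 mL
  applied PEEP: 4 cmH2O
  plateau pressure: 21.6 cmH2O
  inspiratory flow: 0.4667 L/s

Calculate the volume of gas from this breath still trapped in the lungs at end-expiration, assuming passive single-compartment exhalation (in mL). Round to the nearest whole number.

170

R = (PIP − Pplat)/V̇ = (29.5 − 21.6) / 0.4667 = 7.9/0.4667 = 16.927 cmH2O·s/L.
C = Vt/(Pplat − PEEP) = 460.0 / (21.6 − 4) = 460.0/17.6 = 26.136 mL/cmH2O.
τ = R × C = 16.927 × 0.02614 L/cmH2O = 0.4425 s.
Fraction remaining = e^(−Te/τ) = e^(−0.44/0.4425) = 0.37.
Trapped volume = 460.0 × 0.37 = 170.2 mL.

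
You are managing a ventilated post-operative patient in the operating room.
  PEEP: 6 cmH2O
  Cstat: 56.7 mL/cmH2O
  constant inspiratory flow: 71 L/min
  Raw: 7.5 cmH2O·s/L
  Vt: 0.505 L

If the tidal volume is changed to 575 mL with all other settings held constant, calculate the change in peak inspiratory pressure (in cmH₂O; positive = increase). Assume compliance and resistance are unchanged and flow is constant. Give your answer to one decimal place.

1.2

PIP = Vt/C + R·V̇ + PEEP (constant-flow equation of motion).
Only the elastic term changes: ΔPIP = ΔVt / C = (575 − 505) / 56.7 = 1.235 cmH2O.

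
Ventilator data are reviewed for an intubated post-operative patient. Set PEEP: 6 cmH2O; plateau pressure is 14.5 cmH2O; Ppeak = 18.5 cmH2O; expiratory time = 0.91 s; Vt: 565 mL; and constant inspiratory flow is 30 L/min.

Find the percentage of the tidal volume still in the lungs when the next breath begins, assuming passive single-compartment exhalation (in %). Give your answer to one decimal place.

18.1

Flow: 30 L/min ÷ 60 = 0.5 L/s.
R = (PIP − Pplat)/V̇ = (18.5 − 14.5) / 0.5 = 4.0/0.5 = 8.0 cmH2O·s/L.
C = Vt/(Pplat − PEEP) = 565.0 / (14.5 − 6) = 565.0/8.5 = 66.471 mL/cmH2O.
τ = R × C = 8.0 × 0.06647 L/cmH2O = 0.5318 s.
Fraction remaining at end-expiration = e^(−Te/τ) = e^(−0.91/0.5318) = 0.1807 → 18.07%.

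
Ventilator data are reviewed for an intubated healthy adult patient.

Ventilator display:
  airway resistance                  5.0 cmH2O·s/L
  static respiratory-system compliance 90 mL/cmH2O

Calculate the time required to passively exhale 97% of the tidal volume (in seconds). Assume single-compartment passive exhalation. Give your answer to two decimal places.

1.58

τ = R × C = 5.0 × 90 mL/cmH2O = 5.0 × 0.090 L/cmH2O = 0.45 s.
Exhaled fraction f = 1 − e^(−t/τ) → t = −τ·ln(1 − f) = −0.45·ln(0.03) = 1.578 s.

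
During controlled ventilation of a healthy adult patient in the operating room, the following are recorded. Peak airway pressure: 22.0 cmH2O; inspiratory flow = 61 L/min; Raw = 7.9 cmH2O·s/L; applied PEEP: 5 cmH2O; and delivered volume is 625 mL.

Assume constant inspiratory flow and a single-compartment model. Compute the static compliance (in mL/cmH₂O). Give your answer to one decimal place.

Flow: 61 L/min ÷ 60 = 1.0167 L/s.
Equation of motion (constant flow): PIP = Vt/C + R·V̇ + PEEP.
Vt/C = PIP − R·V̇ − PEEP = 22.0 − 7.9×1.0167 − 5 = 22.0 − 8.032 − 5 = 8.968 cmH2O.
C = Vt / 8.968 = 625 / 8.968 = 69.692 mL/cmH2O.

69.7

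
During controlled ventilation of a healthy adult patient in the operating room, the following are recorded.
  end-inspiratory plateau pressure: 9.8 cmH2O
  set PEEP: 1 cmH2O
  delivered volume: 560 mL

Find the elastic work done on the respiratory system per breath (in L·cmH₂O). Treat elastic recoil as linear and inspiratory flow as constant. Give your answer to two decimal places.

Elastic work ≈ ½ × (Pplat − PEEP) × Vt = 0.5 × (9.8 − 1) × 0.560 L = 0.5 × 8.8 × 0.560 = 2.464 L·cmH2O.

2.46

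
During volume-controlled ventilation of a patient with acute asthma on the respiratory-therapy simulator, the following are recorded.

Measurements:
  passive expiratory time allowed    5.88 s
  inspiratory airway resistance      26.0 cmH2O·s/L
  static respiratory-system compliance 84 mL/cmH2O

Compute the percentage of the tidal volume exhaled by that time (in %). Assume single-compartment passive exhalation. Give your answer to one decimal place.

τ = R × C = 26.0 × 84 mL/cmH2O = 26.0 × 0.084 L/cmH2O = 2.184 s.
Passive exhalation: V(t)/V₀ = e^(−t/τ) = e^(−5.88/2.184) = 0.06772.
Fraction exhaled = 1 − 0.06772 = 0.9323 → 93.23%.

93.2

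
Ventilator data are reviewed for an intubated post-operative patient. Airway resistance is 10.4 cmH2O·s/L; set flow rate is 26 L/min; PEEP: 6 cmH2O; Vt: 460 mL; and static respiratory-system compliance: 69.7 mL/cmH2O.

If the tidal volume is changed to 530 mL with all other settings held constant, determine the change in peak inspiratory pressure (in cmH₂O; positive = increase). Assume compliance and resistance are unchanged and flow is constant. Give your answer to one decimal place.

PIP = Vt/C + R·V̇ + PEEP (constant-flow equation of motion).
Only the elastic term changes: ΔPIP = ΔVt / C = (530 − 460) / 69.7 = 1.004 cmH2O.

1.0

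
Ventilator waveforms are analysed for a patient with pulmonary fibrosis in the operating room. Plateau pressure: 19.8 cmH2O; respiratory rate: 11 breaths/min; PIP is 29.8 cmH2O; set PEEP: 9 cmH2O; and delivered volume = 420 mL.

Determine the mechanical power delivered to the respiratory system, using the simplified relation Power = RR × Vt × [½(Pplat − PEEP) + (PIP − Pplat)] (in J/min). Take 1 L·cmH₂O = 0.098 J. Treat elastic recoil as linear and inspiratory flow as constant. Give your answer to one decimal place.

7.0

Per-breath work = Vt × [½(Pplat−PEEP) + (PIP−Pplat)] = 0.420 × [0.5×10.8 + 10.0] = 0.420 × 15.4 = 6.468 L·cmH2O.
Power = 11 × 6.468 = 71.148 L·cmH2O/min.
× 0.098 J/(L·cmH2O) → 6.973 J/min.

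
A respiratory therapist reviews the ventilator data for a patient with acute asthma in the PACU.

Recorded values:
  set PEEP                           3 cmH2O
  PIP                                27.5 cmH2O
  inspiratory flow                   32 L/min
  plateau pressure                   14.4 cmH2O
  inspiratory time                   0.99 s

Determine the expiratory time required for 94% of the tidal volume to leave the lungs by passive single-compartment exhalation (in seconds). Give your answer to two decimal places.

Flow: 32 L/min ÷ 60 = 0.5333 L/s.
Vt = flow × Ti = 0.5333 L/s × 0.99 s × 1000 mL/L = 527.97 mL.
R = (PIP − Pplat)/V̇ = (27.5 − 14.4) / 0.5333 = 13.1/0.5333 = 24.564 cmH2O·s/L.
C = Vt/(Pplat − PEEP) = 527.97 / (14.4 − 3) = 527.97/11.4 = 46.313 mL/cmH2O.
τ = R × C = 24.564 × 0.04631 L/cmH2O = 1.138 s.
t = −τ·ln(1 − 0.94) = −1.138·ln(0.06) = 3.202 s.

3.20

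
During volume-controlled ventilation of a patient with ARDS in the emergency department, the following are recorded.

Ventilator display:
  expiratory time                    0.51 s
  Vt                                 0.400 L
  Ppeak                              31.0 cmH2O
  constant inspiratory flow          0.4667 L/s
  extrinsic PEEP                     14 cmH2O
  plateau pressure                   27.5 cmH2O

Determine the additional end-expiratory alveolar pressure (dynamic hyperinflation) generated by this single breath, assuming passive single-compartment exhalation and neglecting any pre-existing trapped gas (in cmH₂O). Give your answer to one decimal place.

1.4

R = (PIP − Pplat)/V̇ = (31.0 − 27.5) / 0.4667 = 3.5/0.4667 = 7.499 cmH2O·s/L.
C = Vt/(Pplat − PEEP) = 400.0 / (27.5 − 14) = 400.0/13.5 = 29.63 mL/cmH2O.
τ = R × C = 7.499 × 0.02963 L/cmH2O = 0.2222 s.
Fraction remaining = e^(−Te/τ) = e^(−0.51/0.2222) = 0.1007; trapped volume = 400.0 × 0.1007 = 40.28 mL.
Additional alveolar pressure from trapping ≈ V_trapped / C = 40.28 / 29.63 = 1.359 cmH2O.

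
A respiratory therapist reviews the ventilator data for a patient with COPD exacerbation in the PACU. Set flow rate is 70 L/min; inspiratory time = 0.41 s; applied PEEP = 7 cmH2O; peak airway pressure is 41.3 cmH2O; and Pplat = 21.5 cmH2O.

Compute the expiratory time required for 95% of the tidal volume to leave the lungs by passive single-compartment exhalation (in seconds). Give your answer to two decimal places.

1.68

Flow: 70 L/min ÷ 60 = 1.1667 L/s.
Vt = flow × Ti = 1.1667 L/s × 0.41 s × 1000 mL/L = 478.35 mL.
R = (PIP − Pplat)/V̇ = (41.3 − 21.5) / 1.1667 = 19.8/1.1667 = 16.971 cmH2O·s/L.
C = Vt/(Pplat − PEEP) = 478.35 / (21.5 − 7) = 478.35/14.5 = 32.99 mL/cmH2O.
τ = R × C = 16.971 × 0.03299 L/cmH2O = 0.5599 s.
t = −τ·ln(1 − 0.95) = −0.5599·ln(0.05) = 1.677 s.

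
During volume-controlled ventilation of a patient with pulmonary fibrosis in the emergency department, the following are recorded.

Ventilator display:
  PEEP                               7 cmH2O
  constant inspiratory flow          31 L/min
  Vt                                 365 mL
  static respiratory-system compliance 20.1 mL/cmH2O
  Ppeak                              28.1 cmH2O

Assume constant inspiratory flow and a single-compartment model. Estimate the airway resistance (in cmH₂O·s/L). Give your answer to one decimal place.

Flow: 31 L/min ÷ 60 = 0.5167 L/s.
Equation of motion (constant flow): PIP = Vt/C + R·V̇ + PEEP.
R·V̇ = PIP − Vt/C − PEEP = 28.1 − 365/20.1 − 7 = 28.1 − 18.159 − 7 = 2.941 cmH2O.
R = 2.941 / 0.5167 = 5.692 cmH2O·s/L.

5.7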